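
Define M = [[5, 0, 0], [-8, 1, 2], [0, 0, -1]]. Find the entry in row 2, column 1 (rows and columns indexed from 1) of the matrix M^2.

-48

Characteristic polynomial: λ^3 - 5λ^2 - λ + 5 = (λ - 5)(λ - 1)(λ + 1), so the eigenvalues are -1, 1, 5.
λ=5: eigenvector (1, -2, 0).
λ=1: eigenvector (0, 1, 0).
λ=-1: eigenvector (0, -1, 1).
P = [[1, 0, 0], [-2, 1, -1], [0, 0, 1]], D = diag(5, 1, -1), P⁻¹ = [[1, 0, 0], [2, 1, 1], [0, 0, 1]].
M² = P·diag(25, 1, 1)·P⁻¹ = [[25, 0, 0], [-48, 1, 0], [0, 0, 1]].
The requested entry is -48.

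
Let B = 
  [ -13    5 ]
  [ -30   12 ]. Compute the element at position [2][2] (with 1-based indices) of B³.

Characteristic polynomial: r^2 + r - 6 = (r - 2)(r + 3), so the eigenvalues are -3, 2.
r=2: eigenvector (1, 3).
r=-3: eigenvector (-1, -2).
P = [[1, -1], [3, -2]], D = diag(2, -3), P⁻¹ = [[-2, 1], [-3, 1]].
B³ = P·diag(8, -27)·P⁻¹ = [[-97, 35], [-210, 78]].
The requested entry is 78.

78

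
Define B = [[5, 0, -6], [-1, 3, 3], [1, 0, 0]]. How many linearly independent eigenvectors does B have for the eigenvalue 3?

2

B − 3I = [[2, 0, -6], [-1, 0, 3], [1, 0, -3]].
This matrix has rank 1, so its null space has dimension 3 − 1 = 2.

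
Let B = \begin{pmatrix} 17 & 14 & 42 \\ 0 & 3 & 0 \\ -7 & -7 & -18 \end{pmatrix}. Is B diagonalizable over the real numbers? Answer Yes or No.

Yes

Characteristic polynomial: p(t) = t^3 - 2t^2 - 15t + 36 = (t - 3)^2(t + 4).
t = 3 has algebraic multiplicity 2; rank(B − 3I) = 1, so geometric multiplicity = 2.
Every eigenvalue has geometric = algebraic multiplicity, so B is diagonalizable.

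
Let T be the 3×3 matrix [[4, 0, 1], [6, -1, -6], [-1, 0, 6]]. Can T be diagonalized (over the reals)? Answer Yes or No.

No

Characteristic polynomial: p(s) = s^3 - 9s^2 + 15s + 25 = (s - 5)^2(s + 1).
s = 5 has algebraic multiplicity 2; rank(T − 5I) = 2, so geometric multiplicity = 1.
Geometric multiplicity < algebraic multiplicity, so T is not diagonalizable.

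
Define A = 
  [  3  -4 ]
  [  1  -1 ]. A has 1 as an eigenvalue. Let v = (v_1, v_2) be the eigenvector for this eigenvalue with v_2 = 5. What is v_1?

A − 1I = [[2, -4], [1, -2]].
Solving (A − 1I)v = 0 gives the eigenspace spanned by (10, 5).
With v_2 = 5, v = (10, 5), so v_1 = 10.

10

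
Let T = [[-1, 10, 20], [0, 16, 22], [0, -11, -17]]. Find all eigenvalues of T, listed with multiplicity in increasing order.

Characteristic polynomial: p(λ) = λ^3 + 2λ^2 - 29λ - 30 = (λ - 5)(λ + 1)(λ + 6).
Roots (with multiplicity): -6, -1, 5.

-6, -1, 5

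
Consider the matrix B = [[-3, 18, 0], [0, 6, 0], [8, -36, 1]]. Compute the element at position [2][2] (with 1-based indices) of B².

Characteristic polynomial: r^3 - 4r^2 - 15r + 18 = (r - 6)(r - 1)(r + 3), so the eigenvalues are -3, 1, 6.
r=1: eigenvector (0, 0, 1).
r=6: eigenvector (2, 1, -4).
r=-3: eigenvector (1, 0, -2).
P = [[0, 2, 1], [0, 1, 0], [1, -4, -2]], D = diag(1, 6, -3), P⁻¹ = [[2, 0, 1], [0, 1, 0], [1, -2, 0]].
B² = P·diag(1, 36, 9)·P⁻¹ = [[9, 54, 0], [0, 36, 0], [-16, -108, 1]].
The requested entry is 36.

36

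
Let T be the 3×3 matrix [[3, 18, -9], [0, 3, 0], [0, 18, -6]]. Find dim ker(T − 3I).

2

T − 3I = [[0, 18, -9], [0, 0, 0], [0, 18, -9]].
This matrix has rank 1, so its null space has dimension 3 − 1 = 2.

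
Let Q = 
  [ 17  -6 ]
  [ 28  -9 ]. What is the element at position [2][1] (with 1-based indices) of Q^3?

Characteristic polynomial: r^2 - 8r + 15 = (r - 5)(r - 3), so the eigenvalues are 3, 5.
r=5: eigenvector (1, 2).
r=3: eigenvector (3, 7).
P = [[1, 3], [2, 7]], D = diag(5, 3), P⁻¹ = [[7, -3], [-2, 1]].
Q³ = P·diag(125, 27)·P⁻¹ = [[713, -294], [1372, -561]].
The requested entry is 1372.

1372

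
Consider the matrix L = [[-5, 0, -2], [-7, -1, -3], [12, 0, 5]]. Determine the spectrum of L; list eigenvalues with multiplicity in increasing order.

-1, -1, 1

Characteristic polynomial: p(λ) = λ^3 + λ^2 - λ - 1 = (λ - 1)(λ + 1)^2.
Roots (with multiplicity): -1, -1, 1.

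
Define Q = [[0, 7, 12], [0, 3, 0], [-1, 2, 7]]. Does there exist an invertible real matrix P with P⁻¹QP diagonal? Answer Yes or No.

No

Characteristic polynomial: p(λ) = λ^3 - 10λ^2 + 33λ - 36 = (λ - 4)(λ - 3)^2.
λ = 3 has algebraic multiplicity 2; rank(Q − 3I) = 2, so geometric multiplicity = 1.
Geometric multiplicity < algebraic multiplicity, so Q is not diagonalizable.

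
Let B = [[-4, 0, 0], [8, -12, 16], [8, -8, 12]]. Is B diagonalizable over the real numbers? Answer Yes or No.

Yes

Characteristic polynomial: p(μ) = μ^3 + 4μ^2 - 16μ - 64 = (μ - 4)(μ + 4)^2.
μ = -4 has algebraic multiplicity 2; rank(B + 4I) = 1, so geometric multiplicity = 2.
Every eigenvalue has geometric = algebraic multiplicity, so B is diagonalizable.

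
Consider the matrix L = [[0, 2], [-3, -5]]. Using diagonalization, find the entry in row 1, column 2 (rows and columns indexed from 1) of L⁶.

-1330

Characteristic polynomial: t^2 + 5t + 6 = (t + 2)(t + 3), so the eigenvalues are -3, -2.
t=-3: eigenvector (2, -3).
t=-2: eigenvector (-1, 1).
P = [[2, -1], [-3, 1]], D = diag(-3, -2), P⁻¹ = [[-1, -1], [-3, -2]].
L⁶ = P·diag(729, 64)·P⁻¹ = [[-1266, -1330], [1995, 2059]].
The requested entry is -1330.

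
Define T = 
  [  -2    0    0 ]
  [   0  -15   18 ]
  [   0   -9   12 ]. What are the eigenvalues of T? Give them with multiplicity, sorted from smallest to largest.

-6, -2, 3

Characteristic polynomial: p(s) = s^3 + 5s^2 - 12s - 36 = (s - 3)(s + 2)(s + 6).
Roots (with multiplicity): -6, -2, 3.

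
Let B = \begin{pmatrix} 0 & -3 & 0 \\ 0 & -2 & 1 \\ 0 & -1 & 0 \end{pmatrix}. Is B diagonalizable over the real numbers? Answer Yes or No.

Characteristic polynomial: p(s) = s^3 + 2s^2 + s = s(s + 1)^2.
s = -1 has algebraic multiplicity 2; rank(B + 1I) = 2, so geometric multiplicity = 1.
Geometric multiplicity < algebraic multiplicity, so B is not diagonalizable.

No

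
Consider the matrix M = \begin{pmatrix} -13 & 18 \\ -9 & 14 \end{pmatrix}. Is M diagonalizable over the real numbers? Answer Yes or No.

Characteristic polynomial: p(μ) = μ^2 - μ - 20 = (μ - 5)(μ + 4).
All 2 eigenvalues are distinct, so M is diagonalizable.

Yes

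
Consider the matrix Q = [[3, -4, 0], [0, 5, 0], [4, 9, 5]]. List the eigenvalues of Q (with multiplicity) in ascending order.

3, 5, 5

Characteristic polynomial: p(λ) = λ^3 - 13λ^2 + 55λ - 75 = (λ - 5)^2(λ - 3).
Roots (with multiplicity): 3, 5, 5.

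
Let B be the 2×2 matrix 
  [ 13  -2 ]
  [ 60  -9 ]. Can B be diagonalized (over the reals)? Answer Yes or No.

Yes

Characteristic polynomial: p(t) = t^2 - 4t + 3 = (t - 3)(t - 1).
All 2 eigenvalues are distinct, so B is diagonalizable.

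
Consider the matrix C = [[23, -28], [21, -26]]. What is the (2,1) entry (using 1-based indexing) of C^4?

-1827

Characteristic polynomial: λ^2 + 3λ - 10 = (λ - 2)(λ + 5), so the eigenvalues are -5, 2.
λ=-5: eigenvector (1, 1).
λ=2: eigenvector (4, 3).
P = [[1, 4], [1, 3]], D = diag(-5, 2), P⁻¹ = [[-3, 4], [1, -1]].
C⁴ = P·diag(625, 16)·P⁻¹ = [[-1811, 2436], [-1827, 2452]].
The requested entry is -1827.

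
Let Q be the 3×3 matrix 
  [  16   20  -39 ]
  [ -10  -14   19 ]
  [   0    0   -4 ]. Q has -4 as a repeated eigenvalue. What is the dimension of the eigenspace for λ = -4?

1

Q + 4I = [[20, 20, -39], [-10, -10, 19], [0, 0, 0]].
This matrix has rank 2, so its null space has dimension 3 − 2 = 1.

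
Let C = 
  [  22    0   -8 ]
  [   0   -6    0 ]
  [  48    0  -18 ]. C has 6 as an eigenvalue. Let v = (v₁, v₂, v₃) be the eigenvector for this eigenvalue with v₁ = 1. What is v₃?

2

C − 6I = [[16, 0, -8], [0, -12, 0], [48, 0, -24]].
Solving (C − 6I)v = 0 gives the eigenspace spanned by (1, 0, 2).
With v₁ = 1, v = (1, 0, 2), so v₃ = 2.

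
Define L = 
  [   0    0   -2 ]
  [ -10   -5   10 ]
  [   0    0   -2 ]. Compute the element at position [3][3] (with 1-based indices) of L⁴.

Characteristic polynomial: λ^3 + 7λ^2 + 10λ = λ(λ + 2)(λ + 5), so the eigenvalues are -5, -2, 0.
λ=0: eigenvector (1, -2, 0).
λ=-5: eigenvector (0, 1, 0).
λ=-2: eigenvector (1, 0, 1).
P = [[1, 0, 1], [-2, 1, 0], [0, 0, 1]], D = diag(0, -5, -2), P⁻¹ = [[1, 0, -1], [2, 1, -2], [0, 0, 1]].
L⁴ = P·diag(0, 625, 16)·P⁻¹ = [[0, 0, 16], [1250, 625, -1250], [0, 0, 16]].
The requested entry is 16.

16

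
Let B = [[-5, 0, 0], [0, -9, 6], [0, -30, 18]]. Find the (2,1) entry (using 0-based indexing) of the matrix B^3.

-1890

Characteristic polynomial: t^3 - 4t^2 - 27t + 90 = (t - 6)(t - 3)(t + 5), so the eigenvalues are -5, 3, 6.
t=-5: eigenvector (1, 0, 0).
t=3: eigenvector (0, 1, 2).
t=6: eigenvector (0, 2, 5).
P = [[1, 0, 0], [0, 1, 2], [0, 2, 5]], D = diag(-5, 3, 6), P⁻¹ = [[1, 0, 0], [0, 5, -2], [0, -2, 1]].
B³ = P·diag(-125, 27, 216)·P⁻¹ = [[-125, 0, 0], [0, -729, 378], [0, -1890, 972]].
The requested entry is -1890.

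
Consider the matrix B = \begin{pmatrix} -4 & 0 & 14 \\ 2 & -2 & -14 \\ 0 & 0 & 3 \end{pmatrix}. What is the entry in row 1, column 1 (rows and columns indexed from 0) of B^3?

Characteristic polynomial: s^3 + 3s^2 - 10s - 24 = (s - 3)(s + 2)(s + 4), so the eigenvalues are -4, -2, 3.
s=-4: eigenvector (1, -1, 0).
s=-2: eigenvector (0, 1, 0).
s=3: eigenvector (2, -2, 1).
P = [[1, 0, 2], [-1, 1, -2], [0, 0, 1]], D = diag(-4, -2, 3), P⁻¹ = [[1, 0, -2], [1, 1, 0], [0, 0, 1]].
B³ = P·diag(-64, -8, 27)·P⁻¹ = [[-64, 0, 182], [56, -8, -182], [0, 0, 27]].
The requested entry is -8.

-8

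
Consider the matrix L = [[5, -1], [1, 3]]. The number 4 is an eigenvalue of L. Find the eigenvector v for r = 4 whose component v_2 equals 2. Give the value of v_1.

2

L − 4I = [[1, -1], [1, -1]].
Solving (L − 4I)v = 0 gives the eigenspace spanned by (2, 2).
With v_2 = 2, v = (2, 2), so v_1 = 2.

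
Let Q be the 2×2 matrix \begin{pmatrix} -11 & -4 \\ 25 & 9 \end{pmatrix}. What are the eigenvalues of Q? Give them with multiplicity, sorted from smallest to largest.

-1, -1

Characteristic polynomial: p(μ) = μ^2 + 2μ + 1 = (μ + 1)^2.
Roots (with multiplicity): -1, -1.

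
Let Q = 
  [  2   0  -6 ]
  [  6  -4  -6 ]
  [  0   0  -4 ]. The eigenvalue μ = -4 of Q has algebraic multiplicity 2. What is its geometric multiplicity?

2

Q + 4I = [[6, 0, -6], [6, 0, -6], [0, 0, 0]].
This matrix has rank 1, so its null space has dimension 3 − 1 = 2.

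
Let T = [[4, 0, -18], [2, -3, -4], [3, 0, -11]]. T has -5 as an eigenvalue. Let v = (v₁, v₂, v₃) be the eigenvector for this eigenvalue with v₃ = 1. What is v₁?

2

T + 5I = [[9, 0, -18], [2, 2, -4], [3, 0, -6]].
Solving (T + 5I)v = 0 gives the eigenspace spanned by (2, 0, 1).
With v₃ = 1, v = (2, 0, 1), so v₁ = 2.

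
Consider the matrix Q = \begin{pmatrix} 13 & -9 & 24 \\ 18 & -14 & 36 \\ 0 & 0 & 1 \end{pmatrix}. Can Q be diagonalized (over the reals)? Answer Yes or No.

Characteristic polynomial: p(μ) = μ^3 - 21μ + 20 = (μ - 4)(μ - 1)(μ + 5).
All 3 eigenvalues are distinct, so Q is diagonalizable.

Yes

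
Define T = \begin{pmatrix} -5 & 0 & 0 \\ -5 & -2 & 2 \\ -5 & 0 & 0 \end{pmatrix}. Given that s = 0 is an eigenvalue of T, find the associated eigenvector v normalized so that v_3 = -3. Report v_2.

T = [[-5, 0, 0], [-5, -2, 2], [-5, 0, 0]].
Solving (T)v = 0 gives the eigenspace spanned by (0, -3, -3).
With v_3 = -3, v = (0, -3, -3), so v_2 = -3.

-3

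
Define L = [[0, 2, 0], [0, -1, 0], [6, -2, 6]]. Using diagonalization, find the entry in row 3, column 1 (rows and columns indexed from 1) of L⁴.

1296

Characteristic polynomial: λ^3 - 5λ^2 - 6λ = λ(λ - 6)(λ + 1), so the eigenvalues are -1, 0, 6.
λ=0: eigenvector (1, 0, -1).
λ=-1: eigenvector (-2, 1, 2).
λ=6: eigenvector (0, 0, 1).
P = [[1, -2, 0], [0, 1, 0], [-1, 2, 1]], D = diag(0, -1, 6), P⁻¹ = [[1, 2, 0], [0, 1, 0], [1, 0, 1]].
L⁴ = P·diag(0, 1, 1296)·P⁻¹ = [[0, -2, 0], [0, 1, 0], [1296, 2, 1296]].
The requested entry is 1296.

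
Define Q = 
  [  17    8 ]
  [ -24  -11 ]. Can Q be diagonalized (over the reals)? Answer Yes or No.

Yes

Characteristic polynomial: p(r) = r^2 - 6r + 5 = (r - 5)(r - 1).
All 2 eigenvalues are distinct, so Q is diagonalizable.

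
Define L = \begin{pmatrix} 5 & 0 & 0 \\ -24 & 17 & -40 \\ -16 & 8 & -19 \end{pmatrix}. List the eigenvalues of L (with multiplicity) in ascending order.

-3, 1, 5

Characteristic polynomial: p(λ) = λ^3 - 3λ^2 - 13λ + 15 = (λ - 5)(λ - 1)(λ + 3).
Roots (with multiplicity): -3, 1, 5.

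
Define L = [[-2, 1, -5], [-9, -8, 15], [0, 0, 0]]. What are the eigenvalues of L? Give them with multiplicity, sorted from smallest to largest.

Characteristic polynomial: p(μ) = μ^3 + 10μ^2 + 25μ = μ(μ + 5)^2.
Roots (with multiplicity): -5, -5, 0.

-5, -5, 0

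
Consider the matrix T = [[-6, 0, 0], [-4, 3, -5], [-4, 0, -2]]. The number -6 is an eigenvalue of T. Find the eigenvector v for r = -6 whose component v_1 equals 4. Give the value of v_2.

4

T + 6I = [[0, 0, 0], [-4, 9, -5], [-4, 0, 4]].
Solving (T + 6I)v = 0 gives the eigenspace spanned by (4, 4, 4).
With v_1 = 4, v = (4, 4, 4), so v_2 = 4.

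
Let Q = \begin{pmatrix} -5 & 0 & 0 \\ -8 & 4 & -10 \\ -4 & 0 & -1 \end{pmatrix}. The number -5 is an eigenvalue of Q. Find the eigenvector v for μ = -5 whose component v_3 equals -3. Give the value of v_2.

Q + 5I = [[0, 0, 0], [-8, 9, -10], [-4, 0, 4]].
Solving (Q + 5I)v = 0 gives the eigenspace spanned by (-3, -6, -3).
With v_3 = -3, v = (-3, -6, -3), so v_2 = -6.

-6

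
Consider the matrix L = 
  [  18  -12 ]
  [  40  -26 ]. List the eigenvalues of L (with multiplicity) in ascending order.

Characteristic polynomial: p(λ) = λ^2 + 8λ + 12 = (λ + 2)(λ + 6).
Roots (with multiplicity): -6, -2.

-6, -2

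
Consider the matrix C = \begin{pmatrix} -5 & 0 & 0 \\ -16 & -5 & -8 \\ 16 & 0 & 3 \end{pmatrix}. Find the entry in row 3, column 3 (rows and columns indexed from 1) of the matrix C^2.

Characteristic polynomial: r^3 + 7r^2 - 5r - 75 = (r - 3)(r + 5)^2, so the eigenvalues are -5, -5, 3.
r=-5: eigenvector (0, 1, 0).
r=-5: eigenvector (1, 0, -2).
r=3: eigenvector (0, -1, 1).
P = [[0, 1, 0], [1, 0, -1], [0, -2, 1]], D = diag(-5, -5, 3), P⁻¹ = [[2, 1, 1], [1, 0, 0], [2, 0, 1]].
C² = P·diag(25, 25, 9)·P⁻¹ = [[25, 0, 0], [32, 25, 16], [-32, 0, 9]].
The requested entry is 9.

9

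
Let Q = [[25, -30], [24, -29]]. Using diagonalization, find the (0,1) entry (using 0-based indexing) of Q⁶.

78120

Characteristic polynomial: s^2 + 4s - 5 = (s - 1)(s + 5), so the eigenvalues are -5, 1.
s=-5: eigenvector (1, 1).
s=1: eigenvector (5, 4).
P = [[1, 5], [1, 4]], D = diag(-5, 1), P⁻¹ = [[-4, 5], [1, -1]].
Q⁶ = P·diag(15625, 1)·P⁻¹ = [[-62495, 78120], [-62496, 78121]].
The requested entry is 78120.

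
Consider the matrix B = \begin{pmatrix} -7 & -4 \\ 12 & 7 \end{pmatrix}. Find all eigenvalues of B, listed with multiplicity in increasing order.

Characteristic polynomial: p(s) = s^2 - 1 = (s - 1)(s + 1).
Roots (with multiplicity): -1, 1.

-1, 1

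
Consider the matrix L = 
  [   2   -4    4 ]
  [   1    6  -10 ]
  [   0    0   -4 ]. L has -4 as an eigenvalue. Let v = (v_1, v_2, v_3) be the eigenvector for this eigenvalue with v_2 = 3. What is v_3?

3

L + 4I = [[6, -4, 4], [1, 10, -10], [0, 0, 0]].
Solving (L + 4I)v = 0 gives the eigenspace spanned by (0, 3, 3).
With v_2 = 3, v = (0, 3, 3), so v_3 = 3.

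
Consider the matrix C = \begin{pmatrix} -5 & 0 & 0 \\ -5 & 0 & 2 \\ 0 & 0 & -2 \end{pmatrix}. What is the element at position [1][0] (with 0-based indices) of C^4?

Characteristic polynomial: s^3 + 7s^2 + 10s = s(s + 2)(s + 5), so the eigenvalues are -5, -2, 0.
s=-5: eigenvector (1, 1, 0).
s=0: eigenvector (0, 1, 0).
s=-2: eigenvector (0, -1, 1).
P = [[1, 0, 0], [1, 1, -1], [0, 0, 1]], D = diag(-5, 0, -2), P⁻¹ = [[1, 0, 0], [-1, 1, 1], [0, 0, 1]].
C⁴ = P·diag(625, 0, 16)·P⁻¹ = [[625, 0, 0], [625, 0, -16], [0, 0, 16]].
The requested entry is 625.

625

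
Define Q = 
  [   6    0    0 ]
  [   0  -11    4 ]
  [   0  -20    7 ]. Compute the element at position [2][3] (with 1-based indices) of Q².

-16

Characteristic polynomial: r^3 - 2r^2 - 21r - 18 = (r - 6)(r + 1)(r + 3), so the eigenvalues are -3, -1, 6.
r=6: eigenvector (1, 0, 0).
r=-3: eigenvector (0, 1, 2).
r=-1: eigenvector (0, 2, 5).
P = [[1, 0, 0], [0, 1, 2], [0, 2, 5]], D = diag(6, -3, -1), P⁻¹ = [[1, 0, 0], [0, 5, -2], [0, -2, 1]].
Q² = P·diag(36, 9, 1)·P⁻¹ = [[36, 0, 0], [0, 41, -16], [0, 80, -31]].
The requested entry is -16.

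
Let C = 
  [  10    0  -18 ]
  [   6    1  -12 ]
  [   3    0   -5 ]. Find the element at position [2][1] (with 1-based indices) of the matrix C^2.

30

Characteristic polynomial: s^3 - 6s^2 + 9s - 4 = (s - 4)(s - 1)^2, so the eigenvalues are 1, 1, 4.
s=1: eigenvector (-2, 0, -1).
s=1: eigenvector (0, 1, 0).
s=4: eigenvector (3, 2, 1).
P = [[-2, 0, 3], [0, 1, 2], [-1, 0, 1]], D = diag(1, 1, 4), P⁻¹ = [[1, 0, -3], [-2, 1, 4], [1, 0, -2]].
C² = P·diag(1, 1, 16)·P⁻¹ = [[46, 0, -90], [30, 1, -60], [15, 0, -29]].
The requested entry is 30.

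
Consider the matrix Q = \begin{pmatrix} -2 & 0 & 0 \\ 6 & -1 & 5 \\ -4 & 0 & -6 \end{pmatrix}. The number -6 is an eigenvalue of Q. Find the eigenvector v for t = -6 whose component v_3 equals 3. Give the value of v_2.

-3

Q + 6I = [[4, 0, 0], [6, 5, 5], [-4, 0, 0]].
Solving (Q + 6I)v = 0 gives the eigenspace spanned by (0, -3, 3).
With v_3 = 3, v = (0, -3, 3), so v_2 = -3.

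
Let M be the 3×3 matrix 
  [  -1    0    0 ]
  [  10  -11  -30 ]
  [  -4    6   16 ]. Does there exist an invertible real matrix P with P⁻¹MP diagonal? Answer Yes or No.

Yes

Characteristic polynomial: p(t) = t^3 - 4t^2 - t + 4 = (t - 4)(t - 1)(t + 1).
All 3 eigenvalues are distinct, so M is diagonalizable.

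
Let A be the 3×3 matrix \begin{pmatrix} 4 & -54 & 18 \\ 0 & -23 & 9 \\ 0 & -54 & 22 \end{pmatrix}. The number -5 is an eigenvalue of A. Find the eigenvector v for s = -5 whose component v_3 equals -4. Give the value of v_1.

A + 5I = [[9, -54, 18], [0, -18, 9], [0, -54, 27]].
Solving (A + 5I)v = 0 gives the eigenspace spanned by (-4, -2, -4).
With v_3 = -4, v = (-4, -2, -4), so v_1 = -4.

-4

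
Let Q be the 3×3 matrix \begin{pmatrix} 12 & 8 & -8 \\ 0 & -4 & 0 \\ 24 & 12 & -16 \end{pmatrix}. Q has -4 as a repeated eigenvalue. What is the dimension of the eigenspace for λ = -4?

Q + 4I = [[16, 8, -8], [0, 0, 0], [24, 12, -12]].
This matrix has rank 1, so its null space has dimension 3 − 1 = 2.

2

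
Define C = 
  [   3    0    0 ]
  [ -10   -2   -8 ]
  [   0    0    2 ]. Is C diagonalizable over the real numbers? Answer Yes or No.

Characteristic polynomial: p(r) = r^3 - 3r^2 - 4r + 12 = (r - 3)(r - 2)(r + 2).
All 3 eigenvalues are distinct, so C is diagonalizable.

Yes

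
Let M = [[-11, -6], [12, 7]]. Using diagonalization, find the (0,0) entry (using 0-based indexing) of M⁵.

Characteristic polynomial: μ^2 + 4μ - 5 = (μ - 1)(μ + 5), so the eigenvalues are -5, 1.
μ=-5: eigenvector (-1, 1).
μ=1: eigenvector (-1, 2).
P = [[-1, -1], [1, 2]], D = diag(-5, 1), P⁻¹ = [[-2, -1], [1, 1]].
M⁵ = P·diag(-3125, 1)·P⁻¹ = [[-6251, -3126], [6252, 3127]].
The requested entry is -6251.

-6251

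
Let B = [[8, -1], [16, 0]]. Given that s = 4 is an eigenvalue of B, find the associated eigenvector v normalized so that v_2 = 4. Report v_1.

B − 4I = [[4, -1], [16, -4]].
Solving (B − 4I)v = 0 gives the eigenspace spanned by (1, 4).
With v_2 = 4, v = (1, 4), so v_1 = 1.

1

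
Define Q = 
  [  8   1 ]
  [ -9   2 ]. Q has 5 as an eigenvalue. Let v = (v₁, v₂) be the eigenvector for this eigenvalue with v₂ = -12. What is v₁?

Q − 5I = [[3, 1], [-9, -3]].
Solving (Q − 5I)v = 0 gives the eigenspace spanned by (4, -12).
With v₂ = -12, v = (4, -12), so v₁ = 4.

4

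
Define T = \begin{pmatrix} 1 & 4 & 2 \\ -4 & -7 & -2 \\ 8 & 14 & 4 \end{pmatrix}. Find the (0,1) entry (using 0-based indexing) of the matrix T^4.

4

Characteristic polynomial: μ^3 + 2μ^2 - 3μ = μ(μ - 1)(μ + 3), so the eigenvalues are -3, 0, 1.
μ=1: eigenvector (1, -1, 2).
μ=-3: eigenvector (0, 1, -2).
μ=0: eigenvector (-2, 2, -3).
P = [[1, 0, -2], [-1, 1, 2], [2, -2, -3]], D = diag(1, -3, 0), P⁻¹ = [[1, 4, 2], [1, 1, 0], [0, 2, 1]].
T⁴ = P·diag(1, 81, 0)·P⁻¹ = [[1, 4, 2], [80, 77, -2], [-160, -154, 4]].
The requested entry is 4.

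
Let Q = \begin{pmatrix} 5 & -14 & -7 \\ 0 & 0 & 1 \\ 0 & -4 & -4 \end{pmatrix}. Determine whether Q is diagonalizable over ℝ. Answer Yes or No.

No

Characteristic polynomial: p(r) = r^3 - r^2 - 16r - 20 = (r - 5)(r + 2)^2.
r = -2 has algebraic multiplicity 2; rank(Q + 2I) = 2, so geometric multiplicity = 1.
Geometric multiplicity < algebraic multiplicity, so Q is not diagonalizable.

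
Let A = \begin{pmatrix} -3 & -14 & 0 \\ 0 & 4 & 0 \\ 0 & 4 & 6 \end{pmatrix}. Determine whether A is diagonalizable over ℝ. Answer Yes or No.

Characteristic polynomial: p(r) = r^3 - 7r^2 - 6r + 72 = (r - 6)(r - 4)(r + 3).
All 3 eigenvalues are distinct, so A is diagonalizable.

Yes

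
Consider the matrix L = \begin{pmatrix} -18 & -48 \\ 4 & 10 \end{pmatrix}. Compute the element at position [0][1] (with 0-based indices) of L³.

Characteristic polynomial: t^2 + 8t + 12 = (t + 2)(t + 6), so the eigenvalues are -6, -2.
t=-6: eigenvector (-4, 1).
t=-2: eigenvector (-3, 1).
P = [[-4, -3], [1, 1]], D = diag(-6, -2), P⁻¹ = [[-1, -3], [1, 4]].
L³ = P·diag(-216, -8)·P⁻¹ = [[-840, -2496], [208, 616]].
The requested entry is -2496.

-2496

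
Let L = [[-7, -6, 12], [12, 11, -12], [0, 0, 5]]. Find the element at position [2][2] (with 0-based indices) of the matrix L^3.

125

Characteristic polynomial: r^3 - 9r^2 + 15r + 25 = (r - 5)^2(r + 1), so the eigenvalues are -1, 5, 5.
r=-1: eigenvector (1, -1, 0).
r=5: eigenvector (-1, 2, 0).
r=5: eigenvector (2, -2, 1).
P = [[1, -1, 2], [-1, 2, -2], [0, 0, 1]], D = diag(-1, 5, 5), P⁻¹ = [[2, 1, -2], [1, 1, 0], [0, 0, 1]].
L³ = P·diag(-1, 125, 125)·P⁻¹ = [[-127, -126, 252], [252, 251, -252], [0, 0, 125]].
The requested entry is 125.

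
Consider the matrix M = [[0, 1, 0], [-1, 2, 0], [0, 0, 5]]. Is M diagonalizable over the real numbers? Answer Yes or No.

No

Characteristic polynomial: p(t) = t^3 - 7t^2 + 11t - 5 = (t - 5)(t - 1)^2.
t = 1 has algebraic multiplicity 2; rank(M − 1I) = 2, so geometric multiplicity = 1.
Geometric multiplicity < algebraic multiplicity, so M is not diagonalizable.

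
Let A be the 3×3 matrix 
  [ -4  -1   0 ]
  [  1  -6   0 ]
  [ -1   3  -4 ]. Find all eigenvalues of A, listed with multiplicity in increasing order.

-5, -5, -4

Characteristic polynomial: p(s) = s^3 + 14s^2 + 65s + 100 = (s + 4)(s + 5)^2.
Roots (with multiplicity): -5, -5, -4.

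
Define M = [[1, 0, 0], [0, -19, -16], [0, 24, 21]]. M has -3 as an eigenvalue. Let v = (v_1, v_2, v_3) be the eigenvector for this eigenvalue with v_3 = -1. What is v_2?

M + 3I = [[4, 0, 0], [0, -16, -16], [0, 24, 24]].
Solving (M + 3I)v = 0 gives the eigenspace spanned by (0, 1, -1).
With v_3 = -1, v = (0, 1, -1), so v_2 = 1.

1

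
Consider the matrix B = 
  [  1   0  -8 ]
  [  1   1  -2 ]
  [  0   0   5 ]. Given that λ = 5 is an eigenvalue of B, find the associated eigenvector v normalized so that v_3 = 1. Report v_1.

B − 5I = [[-4, 0, -8], [1, -4, -2], [0, 0, 0]].
Solving (B − 5I)v = 0 gives the eigenspace spanned by (-2, -1, 1).
With v_3 = 1, v = (-2, -1, 1), so v_1 = -2.

-2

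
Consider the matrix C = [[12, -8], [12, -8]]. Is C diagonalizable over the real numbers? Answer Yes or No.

Characteristic polynomial: p(λ) = λ^2 - 4λ = λ(λ - 4).
All 2 eigenvalues are distinct, so C is diagonalizable.

Yes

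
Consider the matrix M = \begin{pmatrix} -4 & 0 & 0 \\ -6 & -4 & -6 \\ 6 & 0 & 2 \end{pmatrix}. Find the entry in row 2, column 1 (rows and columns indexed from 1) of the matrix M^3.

Characteristic polynomial: λ^3 + 6λ^2 - 32 = (λ - 2)(λ + 4)^2, so the eigenvalues are -4, -4, 2.
λ=-4: eigenvector (1, 0, -1).
λ=2: eigenvector (0, -1, 1).
λ=-4: eigenvector (0, 1, 0).
P = [[1, 0, 0], [0, -1, 1], [-1, 1, 0]], D = diag(-4, 2, -4), P⁻¹ = [[1, 0, 0], [1, 0, 1], [1, 1, 1]].
M³ = P·diag(-64, 8, -64)·P⁻¹ = [[-64, 0, 0], [-72, -64, -72], [72, 0, 8]].
The requested entry is -72.

-72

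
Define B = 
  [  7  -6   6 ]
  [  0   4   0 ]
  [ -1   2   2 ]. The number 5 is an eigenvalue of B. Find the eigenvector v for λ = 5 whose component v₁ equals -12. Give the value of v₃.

B − 5I = [[2, -6, 6], [0, -1, 0], [-1, 2, -3]].
Solving (B − 5I)v = 0 gives the eigenspace spanned by (-12, 0, 4).
With v₁ = -12, v = (-12, 0, 4), so v₃ = 4.

4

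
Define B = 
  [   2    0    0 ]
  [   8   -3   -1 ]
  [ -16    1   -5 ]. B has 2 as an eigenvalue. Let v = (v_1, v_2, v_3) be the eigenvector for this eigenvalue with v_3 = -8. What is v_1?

B − 2I = [[0, 0, 0], [8, -5, -1], [-16, 1, -7]].
Solving (B − 2I)v = 0 gives the eigenspace spanned by (4, 8, -8).
With v_3 = -8, v = (4, 8, -8), so v_1 = 4.

4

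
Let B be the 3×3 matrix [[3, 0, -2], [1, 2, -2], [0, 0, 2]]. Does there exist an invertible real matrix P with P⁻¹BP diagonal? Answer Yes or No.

Yes

Characteristic polynomial: p(λ) = λ^3 - 7λ^2 + 16λ - 12 = (λ - 3)(λ - 2)^2.
λ = 2 has algebraic multiplicity 2; rank(B − 2I) = 1, so geometric multiplicity = 2.
Every eigenvalue has geometric = algebraic multiplicity, so B is diagonalizable.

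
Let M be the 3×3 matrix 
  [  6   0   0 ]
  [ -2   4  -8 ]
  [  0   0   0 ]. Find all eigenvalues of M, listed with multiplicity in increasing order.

Characteristic polynomial: p(s) = s^3 - 10s^2 + 24s = s(s - 6)(s - 4).
Roots (with multiplicity): 0, 4, 6.

0, 4, 6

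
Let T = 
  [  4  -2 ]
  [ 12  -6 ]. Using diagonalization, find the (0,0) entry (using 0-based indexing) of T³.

Characteristic polynomial: λ^2 + 2λ = λ(λ + 2), so the eigenvalues are -2, 0.
λ=0: eigenvector (-1, -2).
λ=-2: eigenvector (1, 3).
P = [[-1, 1], [-2, 3]], D = diag(0, -2), P⁻¹ = [[-3, 1], [-2, 1]].
T³ = P·diag(0, -8)·P⁻¹ = [[16, -8], [48, -24]].
The requested entry is 16.

16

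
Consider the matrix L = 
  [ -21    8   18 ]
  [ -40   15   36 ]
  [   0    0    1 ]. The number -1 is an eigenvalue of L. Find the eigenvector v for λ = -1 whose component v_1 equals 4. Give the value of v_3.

L + 1I = [[-20, 8, 18], [-40, 16, 36], [0, 0, 2]].
Solving (L + 1I)v = 0 gives the eigenspace spanned by (4, 10, 0).
With v_1 = 4, v = (4, 10, 0), so v_3 = 0.

0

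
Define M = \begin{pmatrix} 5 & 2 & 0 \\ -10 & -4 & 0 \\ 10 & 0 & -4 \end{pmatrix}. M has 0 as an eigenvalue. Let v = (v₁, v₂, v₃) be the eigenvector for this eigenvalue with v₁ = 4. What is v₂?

-10

M = [[5, 2, 0], [-10, -4, 0], [10, 0, -4]].
Solving (M)v = 0 gives the eigenspace spanned by (4, -10, 10).
With v₁ = 4, v = (4, -10, 10), so v₂ = -10.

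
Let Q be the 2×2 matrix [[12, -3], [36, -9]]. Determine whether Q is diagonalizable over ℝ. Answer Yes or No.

Characteristic polynomial: p(μ) = μ^2 - 3μ = μ(μ - 3).
All 2 eigenvalues are distinct, so Q is diagonalizable.

Yes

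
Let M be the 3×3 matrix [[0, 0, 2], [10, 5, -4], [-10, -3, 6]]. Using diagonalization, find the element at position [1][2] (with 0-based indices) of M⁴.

-480

Characteristic polynomial: λ^3 - 11λ^2 + 38λ - 40 = (λ - 5)(λ - 4)(λ - 2), so the eigenvalues are 2, 4, 5.
λ=4: eigenvector (1, -2, 2).
λ=5: eigenvector (-2, 5, -5).
λ=2: eigenvector (-1, 2, -1).
P = [[1, -2, -1], [-2, 5, 2], [2, -5, -1]], D = diag(4, 5, 2), P⁻¹ = [[5, 3, 1], [2, 1, 0], [0, 1, 1]].
M⁴ = P·diag(256, 625, 16)·P⁻¹ = [[-1220, -498, 240], [3690, 1621, -480], [-3690, -1605, 496]].
The requested entry is -480.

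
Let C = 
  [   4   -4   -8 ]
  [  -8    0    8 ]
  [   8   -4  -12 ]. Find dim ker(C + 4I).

2

C + 4I = [[8, -4, -8], [-8, 4, 8], [8, -4, -8]].
This matrix has rank 1, so its null space has dimension 3 − 1 = 2.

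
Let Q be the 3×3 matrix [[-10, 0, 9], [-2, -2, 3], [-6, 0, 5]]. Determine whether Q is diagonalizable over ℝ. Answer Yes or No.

Characteristic polynomial: p(r) = r^3 + 7r^2 + 14r + 8 = (r + 1)(r + 2)(r + 4).
All 3 eigenvalues are distinct, so Q is diagonalizable.

Yes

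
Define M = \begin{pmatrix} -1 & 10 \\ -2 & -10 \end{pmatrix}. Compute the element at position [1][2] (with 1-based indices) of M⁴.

-6710

Characteristic polynomial: λ^2 + 11λ + 30 = (λ + 5)(λ + 6), so the eigenvalues are -6, -5.
λ=-6: eigenvector (-2, 1).
λ=-5: eigenvector (5, -2).
P = [[-2, 5], [1, -2]], D = diag(-6, -5), P⁻¹ = [[2, 5], [1, 2]].
M⁴ = P·diag(1296, 625)·P⁻¹ = [[-2059, -6710], [1342, 3980]].
The requested entry is -6710.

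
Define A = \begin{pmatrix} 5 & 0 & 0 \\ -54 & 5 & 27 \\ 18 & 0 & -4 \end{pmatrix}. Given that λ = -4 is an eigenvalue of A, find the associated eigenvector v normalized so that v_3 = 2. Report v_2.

A + 4I = [[9, 0, 0], [-54, 9, 27], [18, 0, 0]].
Solving (A + 4I)v = 0 gives the eigenspace spanned by (0, -6, 2).
With v_3 = 2, v = (0, -6, 2), so v_2 = -6.

-6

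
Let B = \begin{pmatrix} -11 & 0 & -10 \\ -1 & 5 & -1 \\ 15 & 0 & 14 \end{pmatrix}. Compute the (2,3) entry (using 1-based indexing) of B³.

Characteristic polynomial: λ^3 - 8λ^2 + 11λ + 20 = (λ - 5)(λ - 4)(λ + 1), so the eigenvalues are -1, 4, 5.
λ=-1: eigenvector (1, 0, -1).
λ=5: eigenvector (0, 1, 0).
λ=4: eigenvector (-2, 1, 3).
P = [[1, 0, -2], [0, 1, 1], [-1, 0, 3]], D = diag(-1, 5, 4), P⁻¹ = [[3, 0, 2], [-1, 1, -1], [1, 0, 1]].
B³ = P·diag(-1, 125, 64)·P⁻¹ = [[-131, 0, -130], [-61, 125, -61], [195, 0, 194]].
The requested entry is -61.

-61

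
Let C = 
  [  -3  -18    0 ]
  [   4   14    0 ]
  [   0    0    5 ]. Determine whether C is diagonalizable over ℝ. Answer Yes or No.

Yes

Characteristic polynomial: p(λ) = λ^3 - 16λ^2 + 85λ - 150 = (λ - 6)(λ - 5)^2.
λ = 5 has algebraic multiplicity 2; rank(C − 5I) = 1, so geometric multiplicity = 2.
Every eigenvalue has geometric = algebraic multiplicity, so C is diagonalizable.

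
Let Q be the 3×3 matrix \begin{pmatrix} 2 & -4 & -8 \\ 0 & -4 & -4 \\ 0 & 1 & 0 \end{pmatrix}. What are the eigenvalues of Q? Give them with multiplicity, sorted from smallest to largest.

-2, -2, 2

Characteristic polynomial: p(t) = t^3 + 2t^2 - 4t - 8 = (t - 2)(t + 2)^2.
Roots (with multiplicity): -2, -2, 2.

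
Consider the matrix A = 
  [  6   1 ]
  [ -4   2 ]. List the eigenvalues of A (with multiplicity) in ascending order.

Characteristic polynomial: p(s) = s^2 - 8s + 16 = (s - 4)^2.
Roots (with multiplicity): 4, 4.

4, 4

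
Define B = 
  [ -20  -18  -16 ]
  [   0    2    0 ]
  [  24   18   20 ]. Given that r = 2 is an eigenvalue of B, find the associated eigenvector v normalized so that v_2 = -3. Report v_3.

-9

B − 2I = [[-22, -18, -16], [0, 0, 0], [24, 18, 18]].
Solving (B − 2I)v = 0 gives the eigenspace spanned by (9, -3, -9).
With v_2 = -3, v = (9, -3, -9), so v_3 = -9.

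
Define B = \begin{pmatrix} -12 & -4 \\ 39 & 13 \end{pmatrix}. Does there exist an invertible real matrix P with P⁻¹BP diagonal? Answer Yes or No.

Yes

Characteristic polynomial: p(λ) = λ^2 - λ = λ(λ - 1).
All 2 eigenvalues are distinct, so B is diagonalizable.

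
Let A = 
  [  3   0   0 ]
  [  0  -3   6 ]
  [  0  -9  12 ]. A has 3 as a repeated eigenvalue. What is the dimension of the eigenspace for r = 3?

A − 3I = [[0, 0, 0], [0, -6, 6], [0, -9, 9]].
This matrix has rank 1, so its null space has dimension 3 − 1 = 2.

2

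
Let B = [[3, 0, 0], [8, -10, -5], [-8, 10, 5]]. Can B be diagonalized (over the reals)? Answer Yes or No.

Characteristic polynomial: p(s) = s^3 + 2s^2 - 15s = s(s - 3)(s + 5).
All 3 eigenvalues are distinct, so B is diagonalizable.

Yes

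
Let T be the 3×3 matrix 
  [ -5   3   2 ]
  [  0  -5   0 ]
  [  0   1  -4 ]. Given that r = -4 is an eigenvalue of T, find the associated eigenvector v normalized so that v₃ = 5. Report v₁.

10

T + 4I = [[-1, 3, 2], [0, -1, 0], [0, 1, 0]].
Solving (T + 4I)v = 0 gives the eigenspace spanned by (10, 0, 5).
With v₃ = 5, v = (10, 0, 5), so v₁ = 10.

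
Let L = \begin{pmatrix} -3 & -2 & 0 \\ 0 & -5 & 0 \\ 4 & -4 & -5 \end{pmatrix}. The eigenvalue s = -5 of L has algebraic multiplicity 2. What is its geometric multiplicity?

2

L + 5I = [[2, -2, 0], [0, 0, 0], [4, -4, 0]].
This matrix has rank 1, so its null space has dimension 3 − 1 = 2.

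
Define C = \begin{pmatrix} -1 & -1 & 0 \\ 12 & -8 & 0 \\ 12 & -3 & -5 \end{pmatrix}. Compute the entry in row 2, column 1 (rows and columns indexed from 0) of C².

27

Characteristic polynomial: μ^3 + 14μ^2 + 65μ + 100 = (μ + 4)(μ + 5)^2, so the eigenvalues are -5, -5, -4.
μ=-5: eigenvector (1, 4, 4).
μ=-4: eigenvector (-1, -3, -3).
μ=-5: eigenvector (0, 0, 1).
P = [[1, -1, 0], [4, -3, 0], [4, -3, 1]], D = diag(-5, -4, -5), P⁻¹ = [[-3, 1, 0], [-4, 1, 0], [0, -1, 1]].
C² = P·diag(25, 16, 25)·P⁻¹ = [[-11, 9, 0], [-108, 52, 0], [-108, 27, 25]].
The requested entry is 27.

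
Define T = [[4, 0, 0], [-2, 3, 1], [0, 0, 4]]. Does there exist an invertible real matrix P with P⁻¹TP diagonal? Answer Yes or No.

Characteristic polynomial: p(r) = r^3 - 11r^2 + 40r - 48 = (r - 4)^2(r - 3).
r = 4 has algebraic multiplicity 2; rank(T − 4I) = 1, so geometric multiplicity = 2.
Every eigenvalue has geometric = algebraic multiplicity, so T is diagonalizable.

Yes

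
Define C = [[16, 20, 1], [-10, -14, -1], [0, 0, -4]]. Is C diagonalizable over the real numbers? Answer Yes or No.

No

Characteristic polynomial: p(s) = s^3 + 2s^2 - 32s - 96 = (s - 6)(s + 4)^2.
s = -4 has algebraic multiplicity 2; rank(C + 4I) = 2, so geometric multiplicity = 1.
Geometric multiplicity < algebraic multiplicity, so C is not diagonalizable.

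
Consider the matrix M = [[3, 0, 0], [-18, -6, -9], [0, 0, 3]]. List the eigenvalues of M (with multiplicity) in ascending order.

Characteristic polynomial: p(λ) = λ^3 - 27λ + 54 = (λ - 3)^2(λ + 6).
Roots (with multiplicity): -6, 3, 3.

-6, 3, 3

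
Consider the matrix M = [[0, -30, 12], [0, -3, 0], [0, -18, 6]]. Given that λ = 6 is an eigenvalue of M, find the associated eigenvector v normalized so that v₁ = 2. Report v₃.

1

M − 6I = [[-6, -30, 12], [0, -9, 0], [0, -18, 0]].
Solving (M − 6I)v = 0 gives the eigenspace spanned by (2, 0, 1).
With v₁ = 2, v = (2, 0, 1), so v₃ = 1.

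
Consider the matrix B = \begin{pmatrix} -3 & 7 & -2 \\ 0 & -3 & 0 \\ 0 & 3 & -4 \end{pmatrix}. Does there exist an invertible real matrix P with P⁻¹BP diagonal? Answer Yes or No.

Characteristic polynomial: p(t) = t^3 + 10t^2 + 33t + 36 = (t + 3)^2(t + 4).
t = -3 has algebraic multiplicity 2; rank(B + 3I) = 2, so geometric multiplicity = 1.
Geometric multiplicity < algebraic multiplicity, so B is not diagonalizable.

No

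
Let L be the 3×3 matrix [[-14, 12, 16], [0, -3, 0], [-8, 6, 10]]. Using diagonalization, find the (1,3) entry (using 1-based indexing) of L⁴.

Characteristic polynomial: r^3 + 7r^2 - 36 = (r - 2)(r + 3)(r + 6), so the eigenvalues are -6, -3, 2.
r=-6: eigenvector (2, 0, 1).
r=-3: eigenvector (4, 1, 2).
r=2: eigenvector (1, 0, 1).
P = [[2, 4, 1], [0, 1, 0], [1, 2, 1]], D = diag(-6, -3, 2), P⁻¹ = [[1, -2, -1], [0, 1, 0], [-1, 0, 2]].
L⁴ = P·diag(1296, 81, 16)·P⁻¹ = [[2576, -4860, -2560], [0, 81, 0], [1280, -2430, -1264]].
The requested entry is -2560.

-2560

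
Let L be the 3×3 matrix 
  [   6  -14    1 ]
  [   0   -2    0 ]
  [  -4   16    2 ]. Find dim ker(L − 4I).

1

L − 4I = [[2, -14, 1], [0, -6, 0], [-4, 16, -2]].
This matrix has rank 2, so its null space has dimension 3 − 2 = 1.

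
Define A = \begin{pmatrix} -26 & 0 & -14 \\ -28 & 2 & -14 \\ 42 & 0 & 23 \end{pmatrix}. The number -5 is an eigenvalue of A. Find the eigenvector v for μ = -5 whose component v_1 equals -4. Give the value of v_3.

A + 5I = [[-21, 0, -14], [-28, 7, -14], [42, 0, 28]].
Solving (A + 5I)v = 0 gives the eigenspace spanned by (-4, -4, 6).
With v_1 = -4, v = (-4, -4, 6), so v_3 = 6.

6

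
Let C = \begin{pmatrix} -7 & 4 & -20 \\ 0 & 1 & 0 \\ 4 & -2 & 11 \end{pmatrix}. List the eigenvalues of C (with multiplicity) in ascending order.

1, 1, 3

Characteristic polynomial: p(s) = s^3 - 5s^2 + 7s - 3 = (s - 3)(s - 1)^2.
Roots (with multiplicity): 1, 1, 3.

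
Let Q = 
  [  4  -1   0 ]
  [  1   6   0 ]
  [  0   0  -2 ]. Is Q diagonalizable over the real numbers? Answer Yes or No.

Characteristic polynomial: p(μ) = μ^3 - 8μ^2 + 5μ + 50 = (μ - 5)^2(μ + 2).
μ = 5 has algebraic multiplicity 2; rank(Q − 5I) = 2, so geometric multiplicity = 1.
Geometric multiplicity < algebraic multiplicity, so Q is not diagonalizable.

No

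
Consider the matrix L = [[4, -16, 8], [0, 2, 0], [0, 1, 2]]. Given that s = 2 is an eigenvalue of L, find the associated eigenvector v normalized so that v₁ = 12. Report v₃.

-3

L − 2I = [[2, -16, 8], [0, 0, 0], [0, 1, 0]].
Solving (L − 2I)v = 0 gives the eigenspace spanned by (12, 0, -3).
With v₁ = 12, v = (12, 0, -3), so v₃ = -3.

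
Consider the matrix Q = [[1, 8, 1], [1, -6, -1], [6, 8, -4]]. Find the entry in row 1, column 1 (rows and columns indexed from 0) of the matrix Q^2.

Characteristic polynomial: s^3 + 9s^2 + 8s - 60 = (s - 2)(s + 5)(s + 6), so the eigenvalues are -6, -5, 2.
s=2: eigenvector (1, 0, 1).
s=-5: eigenvector (-1, 1, -2).
s=-6: eigenvector (-1, 1, -1).
P = [[1, -1, -1], [0, 1, 1], [1, -2, -1]], D = diag(2, -5, -6), P⁻¹ = [[1, 1, 0], [1, 0, -1], [-1, 1, 1]].
Q² = P·diag(4, 25, 36)·P⁻¹ = [[15, -32, -11], [-11, 36, 11], [-10, -32, 14]].
The requested entry is 36.

36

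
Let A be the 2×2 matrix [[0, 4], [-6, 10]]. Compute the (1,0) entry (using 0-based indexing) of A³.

Characteristic polynomial: s^2 - 10s + 24 = (s - 6)(s - 4), so the eigenvalues are 4, 6.
s=6: eigenvector (-2, -3).
s=4: eigenvector (1, 1).
P = [[-2, 1], [-3, 1]], D = diag(6, 4), P⁻¹ = [[1, -1], [3, -2]].
A³ = P·diag(216, 64)·P⁻¹ = [[-240, 304], [-456, 520]].
The requested entry is -456.

-456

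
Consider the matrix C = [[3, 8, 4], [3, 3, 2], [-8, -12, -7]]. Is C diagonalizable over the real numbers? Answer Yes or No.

No

Characteristic polynomial: p(s) = s^3 + s^2 - s - 1 = (s - 1)(s + 1)^2.
s = -1 has algebraic multiplicity 2; rank(C + 1I) = 2, so geometric multiplicity = 1.
Geometric multiplicity < algebraic multiplicity, so C is not diagonalizable.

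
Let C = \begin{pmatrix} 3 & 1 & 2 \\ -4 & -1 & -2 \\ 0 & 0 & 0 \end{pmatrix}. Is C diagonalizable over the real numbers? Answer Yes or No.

Characteristic polynomial: p(s) = s^3 - 2s^2 + s = s(s - 1)^2.
s = 1 has algebraic multiplicity 2; rank(C − 1I) = 2, so geometric multiplicity = 1.
Geometric multiplicity < algebraic multiplicity, so C is not diagonalizable.

No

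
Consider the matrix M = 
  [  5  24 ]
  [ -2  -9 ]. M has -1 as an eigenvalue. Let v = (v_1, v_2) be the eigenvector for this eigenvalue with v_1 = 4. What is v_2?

-1

M + 1I = [[6, 24], [-2, -8]].
Solving (M + 1I)v = 0 gives the eigenspace spanned by (4, -1).
With v_1 = 4, v = (4, -1), so v_2 = -1.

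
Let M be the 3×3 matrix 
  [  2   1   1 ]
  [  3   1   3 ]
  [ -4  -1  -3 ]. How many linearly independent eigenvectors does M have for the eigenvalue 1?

1

M − 1I = [[1, 1, 1], [3, 0, 3], [-4, -1, -4]].
This matrix has rank 2, so its null space has dimension 3 − 2 = 1.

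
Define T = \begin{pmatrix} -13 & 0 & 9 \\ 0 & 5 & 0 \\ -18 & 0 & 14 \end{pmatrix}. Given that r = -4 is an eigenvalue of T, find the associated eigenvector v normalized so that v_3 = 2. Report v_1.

T + 4I = [[-9, 0, 9], [0, 9, 0], [-18, 0, 18]].
Solving (T + 4I)v = 0 gives the eigenspace spanned by (2, 0, 2).
With v_3 = 2, v = (2, 0, 2), so v_1 = 2.

2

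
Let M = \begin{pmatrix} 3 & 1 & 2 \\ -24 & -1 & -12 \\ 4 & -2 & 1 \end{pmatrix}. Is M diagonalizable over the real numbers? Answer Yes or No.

Characteristic polynomial: p(s) = s^3 - 3s^2 - 9s - 5 = (s - 5)(s + 1)^2.
s = -1 has algebraic multiplicity 2; rank(M + 1I) = 2, so geometric multiplicity = 1.
Geometric multiplicity < algebraic multiplicity, so M is not diagonalizable.

No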